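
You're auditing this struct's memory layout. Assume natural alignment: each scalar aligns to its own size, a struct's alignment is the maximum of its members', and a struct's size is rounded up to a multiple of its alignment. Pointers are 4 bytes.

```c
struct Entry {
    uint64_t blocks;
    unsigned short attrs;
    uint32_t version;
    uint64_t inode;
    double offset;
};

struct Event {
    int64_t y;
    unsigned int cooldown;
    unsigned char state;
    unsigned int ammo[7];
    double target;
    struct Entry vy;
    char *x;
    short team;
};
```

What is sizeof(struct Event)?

Entry: blocks at 0 (size 8, align 8) → ends 8; attrs at 8 (size 2, align 2) → ends 10; pad 2 to align 4 for version; version at 12 (size 4, align 4) → ends 16; inode at 16 (size 8, align 8) → ends 24; offset at 24 (size 8, align 8) → ends 32; total 32 bytes, alignment 8
y at 0 (size 8, align 8) → ends 8
cooldown at 8 (size 4, align 4) → ends 12
state at 12 (size 1, align 1) → ends 13
pad 3 to align 4 for ammo
ammo at 16 (size 28, align 4) → ends 44
pad 4 to align 8 for target
target at 48 (size 8, align 8) → ends 56
vy at 56 (size 32, align 8) → ends 88
x at 88 (size 4, align 4) → ends 92
team at 92 (size 2, align 2) → ends 94
tail pad 2 to reach multiple of 8
total 96 bytes, alignment 8

96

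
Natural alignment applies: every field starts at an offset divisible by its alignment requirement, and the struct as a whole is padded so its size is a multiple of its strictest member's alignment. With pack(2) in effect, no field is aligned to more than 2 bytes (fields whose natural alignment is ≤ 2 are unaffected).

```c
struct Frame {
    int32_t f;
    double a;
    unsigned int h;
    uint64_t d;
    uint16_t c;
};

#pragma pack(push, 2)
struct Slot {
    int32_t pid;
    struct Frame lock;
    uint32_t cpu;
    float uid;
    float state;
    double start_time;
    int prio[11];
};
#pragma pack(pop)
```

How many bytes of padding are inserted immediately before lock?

Frame: f at 0 (size 4, align 4) → ends 4; pad 4 to align 8 for a; a at 8 (size 8, align 8) → ends 16; h at 16 (size 4, align 4) → ends 20; pad 4 to align 8 for d; d at 24 (size 8, align 8) → ends 32; c at 32 (size 2, align 2) → ends 34; tail pad 6 to reach multiple of 8; total 40 bytes, alignment 8
pid at 0 (size 4, align 2) → ends 4
lock at 4 (size 40, align 2) → ends 44

0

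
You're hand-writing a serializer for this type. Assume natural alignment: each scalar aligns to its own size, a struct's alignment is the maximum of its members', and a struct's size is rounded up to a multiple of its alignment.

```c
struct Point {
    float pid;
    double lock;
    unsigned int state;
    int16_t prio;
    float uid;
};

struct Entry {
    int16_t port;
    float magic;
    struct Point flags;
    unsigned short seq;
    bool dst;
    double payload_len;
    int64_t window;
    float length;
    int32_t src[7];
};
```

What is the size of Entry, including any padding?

Point: pid at 0 (size 4, align 4) → ends 4; pad 4 to align 8 for lock; lock at 8 (size 8, align 8) → ends 16; state at 16 (size 4, align 4) → ends 20; prio at 20 (size 2, align 2) → ends 22; pad 2 to align 4 for uid; uid at 24 (size 4, align 4) → ends 28; tail pad 4 to reach multiple of 8; total 32 bytes, alignment 8
port at 0 (size 2, align 2) → ends 2
pad 2 to align 4 for magic
magic at 4 (size 4, align 4) → ends 8
flags at 8 (size 32, align 8) → ends 40
seq at 40 (size 2, align 2) → ends 42
dst at 42 (size 1, align 1) → ends 43
pad 5 to align 8 for payload_len
payload_len at 48 (size 8, align 8) → ends 56
window at 56 (size 8, align 8) → ends 64
length at 64 (size 4, align 4) → ends 68
src at 68 (size 28, align 4) → ends 96
total 96 bytes, alignment 8

96 bytes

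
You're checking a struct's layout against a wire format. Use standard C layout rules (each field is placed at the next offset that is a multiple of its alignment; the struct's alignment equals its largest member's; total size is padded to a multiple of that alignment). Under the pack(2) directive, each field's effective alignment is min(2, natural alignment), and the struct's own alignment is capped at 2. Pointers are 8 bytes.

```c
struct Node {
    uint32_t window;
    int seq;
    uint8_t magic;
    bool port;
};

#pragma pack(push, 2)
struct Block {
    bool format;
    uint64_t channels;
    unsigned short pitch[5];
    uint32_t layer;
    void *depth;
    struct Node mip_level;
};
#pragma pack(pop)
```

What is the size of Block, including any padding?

44

Node: 0..4  window  (4B, 4-aligned); 4..8  seq  (4B, 4-aligned); 8..9  magic  (1B, 1-aligned); 9..10  port  (1B, 1-aligned); 10..12  -- tail padding (2B); sizeof = 12, alignof = 4
0..1  format  (1B, 1-aligned)
1..2  -- padding (1B)
2..10  channels  (8B, 2-aligned)
10..20  pitch  (10B, 2-aligned)
20..24  layer  (4B, 2-aligned)
24..32  depth  (8B, 2-aligned)
32..44  mip_level  (12B, 2-aligned)
sizeof = 44, alignof = 2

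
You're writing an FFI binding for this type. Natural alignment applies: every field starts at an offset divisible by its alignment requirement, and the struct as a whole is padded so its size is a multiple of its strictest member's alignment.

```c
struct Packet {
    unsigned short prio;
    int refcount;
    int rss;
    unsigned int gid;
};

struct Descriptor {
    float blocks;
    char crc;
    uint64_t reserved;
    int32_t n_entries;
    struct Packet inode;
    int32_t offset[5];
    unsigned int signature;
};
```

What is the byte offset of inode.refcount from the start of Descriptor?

24

Packet: 0..2  prio  (2B, 2-aligned); 2..4  -- padding (2B); 4..8  refcount  (4B, 4-aligned); 8..12  rss  (4B, 4-aligned); 12..16  gid  (4B, 4-aligned); sizeof = 16, alignof = 4
0..4  blocks  (4B, 4-aligned)
4..5  crc  (1B, 1-aligned)
5..8  -- padding (3B)
8..16  reserved  (8B, 8-aligned)
16..20  n_entries  (4B, 4-aligned)
20..36  inode  (16B, 4-aligned)
within Packet: refcount at 4
20 + 4 = 24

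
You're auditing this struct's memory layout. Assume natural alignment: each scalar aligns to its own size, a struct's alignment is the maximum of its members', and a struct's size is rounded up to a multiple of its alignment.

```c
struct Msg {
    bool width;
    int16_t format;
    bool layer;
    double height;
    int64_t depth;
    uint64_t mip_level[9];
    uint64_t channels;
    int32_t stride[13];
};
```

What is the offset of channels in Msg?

0..1  width  (1B, 1-aligned)
1..2  -- padding (1B)
2..4  format  (2B, 2-aligned)
4..5  layer  (1B, 1-aligned)
5..8  -- padding (3B)
8..16  height  (8B, 8-aligned)
16..24  depth  (8B, 8-aligned)
24..96  mip_level  (72B, 8-aligned)
96..104  channels  (8B, 8-aligned)

96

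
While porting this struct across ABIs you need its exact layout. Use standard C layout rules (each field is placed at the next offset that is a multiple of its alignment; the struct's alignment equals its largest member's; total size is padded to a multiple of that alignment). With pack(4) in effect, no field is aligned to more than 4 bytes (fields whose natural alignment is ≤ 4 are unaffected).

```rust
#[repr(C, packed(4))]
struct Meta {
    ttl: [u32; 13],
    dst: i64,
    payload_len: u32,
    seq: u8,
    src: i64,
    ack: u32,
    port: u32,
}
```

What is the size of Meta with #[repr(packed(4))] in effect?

84

ttl at 0 (size 52, align 4) → ends 52
dst at 52 (size 8, align 4) → ends 60
payload_len at 60 (size 4, align 4) → ends 64
seq at 64 (size 1, align 1) → ends 65
pad 3 to align 4 for src
src at 68 (size 8, align 4) → ends 76
ack at 76 (size 4, align 4) → ends 80
port at 80 (size 4, align 4) → ends 84
total 84 bytes, alignment 4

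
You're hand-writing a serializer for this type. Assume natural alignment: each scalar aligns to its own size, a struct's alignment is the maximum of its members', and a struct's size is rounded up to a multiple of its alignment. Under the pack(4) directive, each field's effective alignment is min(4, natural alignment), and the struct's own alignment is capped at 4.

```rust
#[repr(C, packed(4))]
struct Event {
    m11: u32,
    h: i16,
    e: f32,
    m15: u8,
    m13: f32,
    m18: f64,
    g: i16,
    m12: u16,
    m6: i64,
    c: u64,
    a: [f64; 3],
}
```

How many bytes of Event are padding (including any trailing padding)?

0..4  m11  (4B, 4-aligned)
4..6  h  (2B, 2-aligned)
6..8  -- padding (2B)
8..12  e  (4B, 4-aligned)
12..13  m15  (1B, 1-aligned)
13..16  -- padding (3B)
16..20  m13  (4B, 4-aligned)
20..28  m18  (8B, 4-aligned)
28..30  g  (2B, 2-aligned)
30..32  m12  (2B, 2-aligned)
32..40  m6  (8B, 4-aligned)
40..48  c  (8B, 4-aligned)
48..72  a  (24B, 4-aligned)
sizeof = 72, alignof = 4
data bytes 67, size 72 → padding 5

5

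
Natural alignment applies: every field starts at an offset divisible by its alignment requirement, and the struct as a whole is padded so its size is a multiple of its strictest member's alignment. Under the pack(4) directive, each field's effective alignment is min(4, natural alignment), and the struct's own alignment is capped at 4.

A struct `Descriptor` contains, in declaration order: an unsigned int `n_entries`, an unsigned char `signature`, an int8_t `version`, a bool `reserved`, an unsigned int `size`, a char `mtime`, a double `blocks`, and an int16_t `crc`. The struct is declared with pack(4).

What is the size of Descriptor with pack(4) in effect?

@0: n_entries [4B, align 4] → 4
@4: signature [1B, align 1] → 5
@5: version [1B, align 1] → 6
@6: reserved [1B, align 1] → 7
+1 pad (align 4)
@8: size [4B, align 4] → 12
@12: mtime [1B, align 1] → 13
+3 pad (align 4)
@16: blocks [8B, align 4] → 24
@24: crc [2B, align 2] → 26
+2 tail pad (align 4)
size 28, align 4

28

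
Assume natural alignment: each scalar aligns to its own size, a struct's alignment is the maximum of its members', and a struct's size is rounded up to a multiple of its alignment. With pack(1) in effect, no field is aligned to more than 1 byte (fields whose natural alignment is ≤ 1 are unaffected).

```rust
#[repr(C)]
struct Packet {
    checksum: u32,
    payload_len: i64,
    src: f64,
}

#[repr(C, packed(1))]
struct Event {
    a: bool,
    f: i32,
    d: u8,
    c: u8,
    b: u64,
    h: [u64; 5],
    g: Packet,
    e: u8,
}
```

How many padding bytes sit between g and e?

0

Packet: @0: checksum [4B, align 4] → 4; +4 pad (align 8); @8: payload_len [8B, align 8] → 16; @16: src [8B, align 8] → 24; size 24, align 8
@0: a [1B, align 1] → 1
@1: f [4B, align 1] → 5
@5: d [1B, align 1] → 6
@6: c [1B, align 1] → 7
@7: b [8B, align 1] → 15
@15: h [40B, align 1] → 55
@55: g [24B, align 1] → 79
@79: e [1B, align 1] → 80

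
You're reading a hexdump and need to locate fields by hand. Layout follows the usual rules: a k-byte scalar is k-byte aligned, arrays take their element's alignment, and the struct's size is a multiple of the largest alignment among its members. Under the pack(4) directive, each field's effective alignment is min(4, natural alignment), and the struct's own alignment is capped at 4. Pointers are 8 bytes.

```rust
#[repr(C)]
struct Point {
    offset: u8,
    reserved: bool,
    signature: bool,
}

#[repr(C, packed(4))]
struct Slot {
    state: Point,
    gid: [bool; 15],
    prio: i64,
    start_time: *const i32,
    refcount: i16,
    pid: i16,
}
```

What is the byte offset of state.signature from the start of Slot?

2

Point: @0: offset [1B, align 1] → 1; @1: reserved [1B, align 1] → 2; @2: signature [1B, align 1] → 3; size 3, align 1
@0: state [3B, align 1] → 3
within Point: signature at 2
0 + 2 = 2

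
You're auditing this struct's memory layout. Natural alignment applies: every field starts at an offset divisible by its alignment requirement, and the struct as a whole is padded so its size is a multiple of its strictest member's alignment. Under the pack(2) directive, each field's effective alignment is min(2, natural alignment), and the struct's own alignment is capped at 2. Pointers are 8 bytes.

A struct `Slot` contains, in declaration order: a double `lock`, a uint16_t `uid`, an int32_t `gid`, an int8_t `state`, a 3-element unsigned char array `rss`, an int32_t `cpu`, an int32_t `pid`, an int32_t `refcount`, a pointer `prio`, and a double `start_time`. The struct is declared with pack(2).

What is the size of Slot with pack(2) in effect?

46

@0: lock [8B, align 2] → 8
@8: uid [2B, align 2] → 10
@10: gid [4B, align 2] → 14
@14: state [1B, align 1] → 15
@15: rss [3B, align 1] → 18
@18: cpu [4B, align 2] → 22
@22: pid [4B, align 2] → 26
@26: refcount [4B, align 2] → 30
@30: prio [8B, align 2] → 38
@38: start_time [8B, align 2] → 46
size 46, align 2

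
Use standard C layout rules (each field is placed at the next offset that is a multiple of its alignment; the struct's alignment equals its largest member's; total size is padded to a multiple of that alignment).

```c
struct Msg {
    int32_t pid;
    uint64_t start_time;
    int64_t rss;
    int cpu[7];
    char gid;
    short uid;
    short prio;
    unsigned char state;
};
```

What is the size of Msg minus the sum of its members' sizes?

10

@0: pid [4B, align 4] → 4
+4 pad (align 8)
@8: start_time [8B, align 8] → 16
@16: rss [8B, align 8] → 24
@24: cpu [28B, align 4] → 52
@52: gid [1B, align 1] → 53
+1 pad (align 2)
@54: uid [2B, align 2] → 56
@56: prio [2B, align 2] → 58
@58: state [1B, align 1] → 59
+5 tail pad (align 8)
size 64, align 8
data bytes 54, size 64 → padding 10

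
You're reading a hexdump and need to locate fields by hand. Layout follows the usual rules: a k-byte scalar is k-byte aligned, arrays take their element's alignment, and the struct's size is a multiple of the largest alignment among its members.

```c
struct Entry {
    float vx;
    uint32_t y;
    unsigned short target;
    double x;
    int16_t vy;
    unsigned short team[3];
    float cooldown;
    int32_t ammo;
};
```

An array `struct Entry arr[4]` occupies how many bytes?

0..4  vx  (4B, 4-aligned)
4..8  y  (4B, 4-aligned)
8..10  target  (2B, 2-aligned)
10..16  -- padding (6B)
16..24  x  (8B, 8-aligned)
24..26  vy  (2B, 2-aligned)
26..32  team  (6B, 2-aligned)
32..36  cooldown  (4B, 4-aligned)
36..40  ammo  (4B, 4-aligned)
sizeof = 40, alignof = 8
array of 4: 4 × 40 = 160

160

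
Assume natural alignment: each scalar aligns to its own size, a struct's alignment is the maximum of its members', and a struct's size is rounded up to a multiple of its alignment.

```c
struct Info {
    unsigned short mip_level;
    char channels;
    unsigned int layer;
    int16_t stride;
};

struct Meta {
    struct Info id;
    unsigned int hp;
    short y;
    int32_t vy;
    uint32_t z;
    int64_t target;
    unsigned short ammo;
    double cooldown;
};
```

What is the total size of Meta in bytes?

Info: 0..2  mip_level  (2B, 2-aligned); 2..3  channels  (1B, 1-aligned); 3..4  -- padding (1B); 4..8  layer  (4B, 4-aligned); 8..10  stride  (2B, 2-aligned); 10..12  -- tail padding (2B); sizeof = 12, alignof = 4
0..12  id  (12B, 4-aligned)
12..16  hp  (4B, 4-aligned)
16..18  y  (2B, 2-aligned)
18..20  -- padding (2B)
20..24  vy  (4B, 4-aligned)
24..28  z  (4B, 4-aligned)
28..32  -- padding (4B)
32..40  target  (8B, 8-aligned)
40..42  ammo  (2B, 2-aligned)
42..48  -- padding (6B)
48..56  cooldown  (8B, 8-aligned)
sizeof = 56, alignof = 8

56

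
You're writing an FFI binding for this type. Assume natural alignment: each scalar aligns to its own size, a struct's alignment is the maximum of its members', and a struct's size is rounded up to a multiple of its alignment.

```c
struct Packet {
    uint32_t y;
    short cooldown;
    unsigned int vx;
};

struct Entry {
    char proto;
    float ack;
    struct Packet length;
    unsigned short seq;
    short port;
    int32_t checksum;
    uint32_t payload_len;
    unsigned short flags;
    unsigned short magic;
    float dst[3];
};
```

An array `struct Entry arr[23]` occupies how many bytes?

Packet: 0..4  y  (4B, 4-aligned); 4..6  cooldown  (2B, 2-aligned); 6..8  -- padding (2B); 8..12  vx  (4B, 4-aligned); sizeof = 12, alignof = 4
0..1  proto  (1B, 1-aligned)
1..4  -- padding (3B)
4..8  ack  (4B, 4-aligned)
8..20  length  (12B, 4-aligned)
20..22  seq  (2B, 2-aligned)
22..24  port  (2B, 2-aligned)
24..28  checksum  (4B, 4-aligned)
28..32  payload_len  (4B, 4-aligned)
32..34  flags  (2B, 2-aligned)
34..36  magic  (2B, 2-aligned)
36..48  dst  (12B, 4-aligned)
sizeof = 48, alignof = 4
array of 23: 23 × 48 = 1104

1104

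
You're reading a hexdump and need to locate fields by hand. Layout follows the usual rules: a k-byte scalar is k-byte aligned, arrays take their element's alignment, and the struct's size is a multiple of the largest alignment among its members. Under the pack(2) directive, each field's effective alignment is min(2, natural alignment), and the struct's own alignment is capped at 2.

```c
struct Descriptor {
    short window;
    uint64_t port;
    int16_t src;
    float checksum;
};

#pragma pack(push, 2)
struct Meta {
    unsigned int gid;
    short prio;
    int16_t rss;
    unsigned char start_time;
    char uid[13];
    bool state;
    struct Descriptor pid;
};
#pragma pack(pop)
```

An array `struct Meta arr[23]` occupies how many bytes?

1104

Descriptor: @0: window [2B, align 2] → 2; +6 pad (align 8); @8: port [8B, align 8] → 16; @16: src [2B, align 2] → 18; +2 pad (align 4); @20: checksum [4B, align 4] → 24; size 24, align 8
@0: gid [4B, align 2] → 4
@4: prio [2B, align 2] → 6
@6: rss [2B, align 2] → 8
@8: start_time [1B, align 1] → 9
@9: uid [13B, align 1] → 22
@22: state [1B, align 1] → 23
+1 pad (align 2)
@24: pid [24B, align 2] → 48
size 48, align 2
array of 23: 23 × 48 = 1104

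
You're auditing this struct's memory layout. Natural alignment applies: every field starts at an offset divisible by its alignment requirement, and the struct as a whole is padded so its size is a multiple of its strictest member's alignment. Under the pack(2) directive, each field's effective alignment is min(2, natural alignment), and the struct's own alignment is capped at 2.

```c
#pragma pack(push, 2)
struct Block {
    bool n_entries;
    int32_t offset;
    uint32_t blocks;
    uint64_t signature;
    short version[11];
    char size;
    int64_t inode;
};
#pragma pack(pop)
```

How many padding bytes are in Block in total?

@0: n_entries [1B, align 1] → 1
+1 pad (align 2)
@2: offset [4B, align 2] → 6
@6: blocks [4B, align 2] → 10
@10: signature [8B, align 2] → 18
@18: version [22B, align 2] → 40
@40: size [1B, align 1] → 41
+1 pad (align 2)
@42: inode [8B, align 2] → 50
size 50, align 2
data bytes 48, size 50 → padding 2

2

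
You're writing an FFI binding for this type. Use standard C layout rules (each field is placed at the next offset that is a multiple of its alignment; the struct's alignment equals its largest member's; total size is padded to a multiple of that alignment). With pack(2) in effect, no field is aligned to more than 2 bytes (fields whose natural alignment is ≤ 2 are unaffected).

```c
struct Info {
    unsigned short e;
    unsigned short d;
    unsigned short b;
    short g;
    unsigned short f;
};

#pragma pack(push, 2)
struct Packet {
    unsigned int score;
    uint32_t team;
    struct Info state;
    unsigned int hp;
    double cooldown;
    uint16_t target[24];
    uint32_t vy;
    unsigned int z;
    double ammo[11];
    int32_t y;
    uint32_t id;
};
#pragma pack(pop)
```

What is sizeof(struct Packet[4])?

728

Info: @0: e [2B, align 2] → 2; @2: d [2B, align 2] → 4; @4: b [2B, align 2] → 6; @6: g [2B, align 2] → 8; @8: f [2B, align 2] → 10; size 10, align 2
@0: score [4B, align 2] → 4
@4: team [4B, align 2] → 8
@8: state [10B, align 2] → 18
@18: hp [4B, align 2] → 22
@22: cooldown [8B, align 2] → 30
@30: target [48B, align 2] → 78
@78: vy [4B, align 2] → 82
@82: z [4B, align 2] → 86
@86: ammo [88B, align 2] → 174
@174: y [4B, align 2] → 178
@178: id [4B, align 2] → 182
size 182, align 2
array of 4: 4 × 182 = 728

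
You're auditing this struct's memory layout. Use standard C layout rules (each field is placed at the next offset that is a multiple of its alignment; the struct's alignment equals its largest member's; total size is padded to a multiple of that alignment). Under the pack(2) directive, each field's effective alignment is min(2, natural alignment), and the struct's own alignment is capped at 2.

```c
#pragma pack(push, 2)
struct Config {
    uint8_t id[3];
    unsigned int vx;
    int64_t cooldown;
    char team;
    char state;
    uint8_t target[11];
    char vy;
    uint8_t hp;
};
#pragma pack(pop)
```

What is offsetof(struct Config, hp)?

0..3  id  (3B, 1-aligned)
3..4  -- padding (1B)
4..8  vx  (4B, 2-aligned)
8..16  cooldown  (8B, 2-aligned)
16..17  team  (1B, 1-aligned)
17..18  state  (1B, 1-aligned)
18..29  target  (11B, 1-aligned)
29..30  vy  (1B, 1-aligned)
30..31  hp  (1B, 1-aligned)

30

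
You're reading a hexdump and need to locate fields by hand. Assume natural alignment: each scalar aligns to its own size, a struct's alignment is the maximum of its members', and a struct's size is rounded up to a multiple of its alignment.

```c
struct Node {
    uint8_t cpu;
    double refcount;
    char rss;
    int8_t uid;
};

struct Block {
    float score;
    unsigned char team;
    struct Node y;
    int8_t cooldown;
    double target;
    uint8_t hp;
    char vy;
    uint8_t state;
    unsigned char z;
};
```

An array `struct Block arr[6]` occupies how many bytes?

Node: 0..1  cpu  (1B, 1-aligned); 1..8  -- padding (7B); 8..16  refcount  (8B, 8-aligned); 16..17  rss  (1B, 1-aligned); 17..18  uid  (1B, 1-aligned); 18..24  -- tail padding (6B); sizeof = 24, alignof = 8
0..4  score  (4B, 4-aligned)
4..5  team  (1B, 1-aligned)
5..8  -- padding (3B)
8..32  y  (24B, 8-aligned)
32..33  cooldown  (1B, 1-aligned)
33..40  -- padding (7B)
40..48  target  (8B, 8-aligned)
48..49  hp  (1B, 1-aligned)
49..50  vy  (1B, 1-aligned)
50..51  state  (1B, 1-aligned)
51..52  z  (1B, 1-aligned)
52..56  -- tail padding (4B)
sizeof = 56, alignof = 8
array of 6: 6 × 56 = 336

336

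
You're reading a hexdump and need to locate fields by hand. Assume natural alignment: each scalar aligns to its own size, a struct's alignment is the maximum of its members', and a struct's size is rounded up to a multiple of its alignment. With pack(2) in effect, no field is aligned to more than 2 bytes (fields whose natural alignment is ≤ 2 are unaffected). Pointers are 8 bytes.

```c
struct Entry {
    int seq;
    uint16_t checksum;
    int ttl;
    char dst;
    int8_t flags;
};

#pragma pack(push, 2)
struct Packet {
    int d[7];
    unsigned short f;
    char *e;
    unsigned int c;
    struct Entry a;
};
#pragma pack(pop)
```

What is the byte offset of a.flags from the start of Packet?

55

Entry: @0: seq [4B, align 4] → 4; @4: checksum [2B, align 2] → 6; +2 pad (align 4); @8: ttl [4B, align 4] → 12; @12: dst [1B, align 1] → 13; @13: flags [1B, align 1] → 14; +2 tail pad (align 4); size 16, align 4
@0: d [28B, align 2] → 28
@28: f [2B, align 2] → 30
@30: e [8B, align 2] → 38
@38: c [4B, align 2] → 42
@42: a [16B, align 2] → 58
within Entry: flags at 13
42 + 13 = 55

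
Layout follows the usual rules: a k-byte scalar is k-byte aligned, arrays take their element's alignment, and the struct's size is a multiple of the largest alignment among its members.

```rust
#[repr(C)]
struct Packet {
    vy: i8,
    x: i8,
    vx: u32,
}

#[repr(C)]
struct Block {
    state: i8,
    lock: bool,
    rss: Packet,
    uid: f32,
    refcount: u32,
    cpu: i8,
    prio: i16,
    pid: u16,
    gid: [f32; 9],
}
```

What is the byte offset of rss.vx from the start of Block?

8

Packet: vy at 0 (size 1, align 1) → ends 1; x at 1 (size 1, align 1) → ends 2; pad 2 to align 4 for vx; vx at 4 (size 4, align 4) → ends 8; total 8 bytes, alignment 4
state at 0 (size 1, align 1) → ends 1
lock at 1 (size 1, align 1) → ends 2
pad 2 to align 4 for rss
rss at 4 (size 8, align 4) → ends 12
within Packet: vx at 4
4 + 4 = 8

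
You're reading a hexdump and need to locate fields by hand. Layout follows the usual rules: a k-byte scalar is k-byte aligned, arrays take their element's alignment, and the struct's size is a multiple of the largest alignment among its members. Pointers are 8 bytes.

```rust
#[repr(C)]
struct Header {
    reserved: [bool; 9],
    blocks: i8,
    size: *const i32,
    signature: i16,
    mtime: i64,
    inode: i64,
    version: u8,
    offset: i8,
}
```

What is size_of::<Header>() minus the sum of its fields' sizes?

18

0..9  reserved  (9B, 1-aligned)
9..10  blocks  (1B, 1-aligned)
10..16  -- padding (6B)
16..24  size  (8B, 8-aligned)
24..26  signature  (2B, 2-aligned)
26..32  -- padding (6B)
32..40  mtime  (8B, 8-aligned)
40..48  inode  (8B, 8-aligned)
48..49  version  (1B, 1-aligned)
49..50  offset  (1B, 1-aligned)
50..56  -- tail padding (6B)
sizeof = 56, alignof = 8
data bytes 38, size 56 → padding 18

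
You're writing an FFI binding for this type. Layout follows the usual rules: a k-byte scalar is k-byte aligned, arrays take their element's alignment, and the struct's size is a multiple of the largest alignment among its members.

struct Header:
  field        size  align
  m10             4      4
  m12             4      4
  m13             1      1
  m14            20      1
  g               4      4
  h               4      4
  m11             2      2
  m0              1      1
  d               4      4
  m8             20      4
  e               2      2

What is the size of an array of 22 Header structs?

1584

0..4  m10  (4B, 4-aligned)
4..8  m12  (4B, 4-aligned)
8..9  m13  (1B, 1-aligned)
9..29  m14  (20B, 1-aligned)
29..32  -- padding (3B)
32..36  g  (4B, 4-aligned)
36..40  h  (4B, 4-aligned)
40..42  m11  (2B, 2-aligned)
42..43  m0  (1B, 1-aligned)
43..44  -- padding (1B)
44..48  d  (4B, 4-aligned)
48..68  m8  (20B, 4-aligned)
68..70  e  (2B, 2-aligned)
70..72  -- tail padding (2B)
sizeof = 72, alignof = 4
array of 22: 22 × 72 = 1584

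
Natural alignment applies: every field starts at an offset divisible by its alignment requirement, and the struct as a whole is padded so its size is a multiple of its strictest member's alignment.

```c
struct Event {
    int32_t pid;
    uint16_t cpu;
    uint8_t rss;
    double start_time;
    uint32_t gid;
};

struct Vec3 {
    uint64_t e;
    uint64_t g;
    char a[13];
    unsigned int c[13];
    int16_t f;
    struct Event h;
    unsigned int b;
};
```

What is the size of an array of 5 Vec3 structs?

600

Event: pid at 0 (size 4, align 4) → ends 4; cpu at 4 (size 2, align 2) → ends 6; rss at 6 (size 1, align 1) → ends 7; pad 1 to align 8 for start_time; start_time at 8 (size 8, align 8) → ends 16; gid at 16 (size 4, align 4) → ends 20; tail pad 4 to reach multiple of 8; total 24 bytes, alignment 8
e at 0 (size 8, align 8) → ends 8
g at 8 (size 8, align 8) → ends 16
a at 16 (size 13, align 1) → ends 29
pad 3 to align 4 for c
c at 32 (size 52, align 4) → ends 84
f at 84 (size 2, align 2) → ends 86
pad 2 to align 8 for h
h at 88 (size 24, align 8) → ends 112
b at 112 (size 4, align 4) → ends 116
tail pad 4 to reach multiple of 8
total 120 bytes, alignment 8
array of 5: 5 × 120 = 600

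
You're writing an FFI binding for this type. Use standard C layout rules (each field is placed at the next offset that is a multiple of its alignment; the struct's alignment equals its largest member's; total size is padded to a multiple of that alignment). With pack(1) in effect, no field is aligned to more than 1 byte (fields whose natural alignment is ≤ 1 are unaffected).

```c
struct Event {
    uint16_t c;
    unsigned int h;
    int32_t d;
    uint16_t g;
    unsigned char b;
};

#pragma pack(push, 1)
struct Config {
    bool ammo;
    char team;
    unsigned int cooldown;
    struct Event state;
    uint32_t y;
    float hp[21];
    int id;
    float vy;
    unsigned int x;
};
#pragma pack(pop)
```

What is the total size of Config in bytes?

Event: c at 0 (size 2, align 2) → ends 2; pad 2 to align 4 for h; h at 4 (size 4, align 4) → ends 8; d at 8 (size 4, align 4) → ends 12; g at 12 (size 2, align 2) → ends 14; b at 14 (size 1, align 1) → ends 15; tail pad 1 to reach multiple of 4; total 16 bytes, alignment 4
ammo at 0 (size 1, align 1) → ends 1
team at 1 (size 1, align 1) → ends 2
cooldown at 2 (size 4, align 1) → ends 6
state at 6 (size 16, align 1) → ends 22
y at 22 (size 4, align 1) → ends 26
hp at 26 (size 84, align 1) → ends 110
id at 110 (size 4, align 1) → ends 114
vy at 114 (size 4, align 1) → ends 118
x at 118 (size 4, align 1) → ends 122
total 122 bytes, alignment 1

122 bytes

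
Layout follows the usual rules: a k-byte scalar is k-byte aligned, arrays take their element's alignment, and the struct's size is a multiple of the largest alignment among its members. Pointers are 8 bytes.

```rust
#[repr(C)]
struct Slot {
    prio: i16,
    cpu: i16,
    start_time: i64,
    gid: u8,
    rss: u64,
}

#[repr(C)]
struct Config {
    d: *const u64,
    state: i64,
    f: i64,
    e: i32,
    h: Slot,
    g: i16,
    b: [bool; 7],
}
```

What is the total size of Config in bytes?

Slot: 0..2  prio  (2B, 2-aligned); 2..4  cpu  (2B, 2-aligned); 4..8  -- padding (4B); 8..16  start_time  (8B, 8-aligned); 16..17  gid  (1B, 1-aligned); 17..24  -- padding (7B); 24..32  rss  (8B, 8-aligned); sizeof = 32, alignof = 8
0..8  d  (8B, 8-aligned)
8..16  state  (8B, 8-aligned)
16..24  f  (8B, 8-aligned)
24..28  e  (4B, 4-aligned)
28..32  -- padding (4B)
32..64  h  (32B, 8-aligned)
64..66  g  (2B, 2-aligned)
66..73  b  (7B, 1-aligned)
73..80  -- tail padding (7B)
sizeof = 80, alignof = 8

80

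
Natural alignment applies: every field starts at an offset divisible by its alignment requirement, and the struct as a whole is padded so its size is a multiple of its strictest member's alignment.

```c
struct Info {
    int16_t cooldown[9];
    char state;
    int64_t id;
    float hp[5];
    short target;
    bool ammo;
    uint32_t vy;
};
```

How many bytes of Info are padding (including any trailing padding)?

0..18  cooldown  (18B, 2-aligned)
18..19  state  (1B, 1-aligned)
19..24  -- padding (5B)
24..32  id  (8B, 8-aligned)
32..52  hp  (20B, 4-aligned)
52..54  target  (2B, 2-aligned)
54..55  ammo  (1B, 1-aligned)
55..56  -- padding (1B)
56..60  vy  (4B, 4-aligned)
60..64  -- tail padding (4B)
sizeof = 64, alignof = 8
data bytes 54, size 64 → padding 10

10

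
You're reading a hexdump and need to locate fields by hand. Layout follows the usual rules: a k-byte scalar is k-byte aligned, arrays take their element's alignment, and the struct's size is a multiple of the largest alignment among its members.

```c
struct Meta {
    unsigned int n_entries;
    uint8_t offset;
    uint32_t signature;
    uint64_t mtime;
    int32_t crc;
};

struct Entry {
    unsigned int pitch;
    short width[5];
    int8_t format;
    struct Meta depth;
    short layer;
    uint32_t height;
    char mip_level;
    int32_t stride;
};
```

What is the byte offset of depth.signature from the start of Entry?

24

Meta: @0: n_entries [4B, align 4] → 4; @4: offset [1B, align 1] → 5; +3 pad (align 4); @8: signature [4B, align 4] → 12; +4 pad (align 8); @16: mtime [8B, align 8] → 24; @24: crc [4B, align 4] → 28; +4 tail pad (align 8); size 32, align 8
@0: pitch [4B, align 4] → 4
@4: width [10B, align 2] → 14
@14: format [1B, align 1] → 15
+1 pad (align 8)
@16: depth [32B, align 8] → 48
within Meta: signature at 8
16 + 8 = 24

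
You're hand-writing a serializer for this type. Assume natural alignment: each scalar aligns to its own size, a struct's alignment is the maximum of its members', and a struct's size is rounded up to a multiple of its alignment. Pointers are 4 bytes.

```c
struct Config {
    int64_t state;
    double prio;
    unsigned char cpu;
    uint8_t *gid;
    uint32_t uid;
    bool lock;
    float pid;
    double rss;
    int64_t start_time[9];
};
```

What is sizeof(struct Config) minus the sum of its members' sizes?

10

@0: state [8B, align 8] → 8
@8: prio [8B, align 8] → 16
@16: cpu [1B, align 1] → 17
+3 pad (align 4)
@20: gid [4B, align 4] → 24
@24: uid [4B, align 4] → 28
@28: lock [1B, align 1] → 29
+3 pad (align 4)
@32: pid [4B, align 4] → 36
+4 pad (align 8)
@40: rss [8B, align 8] → 48
@48: start_time [72B, align 8] → 120
size 120, align 8
data bytes 110, size 120 → padding 10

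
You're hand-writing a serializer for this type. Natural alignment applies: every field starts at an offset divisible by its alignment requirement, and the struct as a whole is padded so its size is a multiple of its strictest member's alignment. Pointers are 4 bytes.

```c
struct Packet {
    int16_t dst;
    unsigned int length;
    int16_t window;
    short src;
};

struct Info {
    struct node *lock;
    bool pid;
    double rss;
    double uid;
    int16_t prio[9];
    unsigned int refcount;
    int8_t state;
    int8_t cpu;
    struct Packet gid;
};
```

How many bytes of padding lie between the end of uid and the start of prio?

Packet: 0..2  dst  (2B, 2-aligned); 2..4  -- padding (2B); 4..8  length  (4B, 4-aligned); 8..10  window  (2B, 2-aligned); 10..12  src  (2B, 2-aligned); sizeof = 12, alignof = 4
0..4  lock  (4B, 4-aligned)
4..5  pid  (1B, 1-aligned)
5..8  -- padding (3B)
8..16  rss  (8B, 8-aligned)
16..24  uid  (8B, 8-aligned)
24..42  prio  (18B, 2-aligned)

0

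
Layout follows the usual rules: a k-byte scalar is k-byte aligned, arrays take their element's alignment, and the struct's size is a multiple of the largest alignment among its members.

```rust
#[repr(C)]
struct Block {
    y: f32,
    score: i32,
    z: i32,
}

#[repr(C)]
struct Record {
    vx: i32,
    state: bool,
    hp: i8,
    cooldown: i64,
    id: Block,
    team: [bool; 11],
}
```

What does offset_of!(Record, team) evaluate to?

Block: y at 0 (size 4, align 4) → ends 4; score at 4 (size 4, align 4) → ends 8; z at 8 (size 4, align 4) → ends 12; total 12 bytes, alignment 4
vx at 0 (size 4, align 4) → ends 4
state at 4 (size 1, align 1) → ends 5
hp at 5 (size 1, align 1) → ends 6
pad 2 to align 8 for cooldown
cooldown at 8 (size 8, align 8) → ends 16
id at 16 (size 12, align 4) → ends 28
team at 28 (size 11, align 1) → ends 39

28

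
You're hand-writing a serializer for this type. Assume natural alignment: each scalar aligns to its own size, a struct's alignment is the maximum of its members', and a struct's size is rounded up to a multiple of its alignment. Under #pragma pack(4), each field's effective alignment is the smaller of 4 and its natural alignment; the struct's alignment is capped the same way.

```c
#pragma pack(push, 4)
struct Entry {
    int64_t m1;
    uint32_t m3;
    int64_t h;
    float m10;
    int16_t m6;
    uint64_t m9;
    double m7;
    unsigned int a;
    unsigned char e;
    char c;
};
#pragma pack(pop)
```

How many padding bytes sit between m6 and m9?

2

0..8  m1  (8B, 4-aligned)
8..12  m3  (4B, 4-aligned)
12..20  h  (8B, 4-aligned)
20..24  m10  (4B, 4-aligned)
24..26  m6  (2B, 2-aligned)
26..28  -- padding (2B)
28..36  m9  (8B, 4-aligned)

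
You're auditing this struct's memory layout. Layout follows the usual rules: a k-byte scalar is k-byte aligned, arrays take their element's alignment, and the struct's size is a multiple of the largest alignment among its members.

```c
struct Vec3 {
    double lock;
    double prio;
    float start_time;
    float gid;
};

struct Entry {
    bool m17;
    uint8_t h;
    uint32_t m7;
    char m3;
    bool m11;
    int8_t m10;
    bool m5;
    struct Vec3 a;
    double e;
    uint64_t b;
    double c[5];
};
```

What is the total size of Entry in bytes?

96

Vec3: lock at 0 (size 8, align 8) → ends 8; prio at 8 (size 8, align 8) → ends 16; start_time at 16 (size 4, align 4) → ends 20; gid at 20 (size 4, align 4) → ends 24; total 24 bytes, alignment 8
m17 at 0 (size 1, align 1) → ends 1
h at 1 (size 1, align 1) → ends 2
pad 2 to align 4 for m7
m7 at 4 (size 4, align 4) → ends 8
m3 at 8 (size 1, align 1) → ends 9
m11 at 9 (size 1, align 1) → ends 10
m10 at 10 (size 1, align 1) → ends 11
m5 at 11 (size 1, align 1) → ends 12
pad 4 to align 8 for a
a at 16 (size 24, align 8) → ends 40
e at 40 (size 8, align 8) → ends 48
b at 48 (size 8, align 8) → ends 56
c at 56 (size 40, align 8) → ends 96
total 96 bytes, alignment 8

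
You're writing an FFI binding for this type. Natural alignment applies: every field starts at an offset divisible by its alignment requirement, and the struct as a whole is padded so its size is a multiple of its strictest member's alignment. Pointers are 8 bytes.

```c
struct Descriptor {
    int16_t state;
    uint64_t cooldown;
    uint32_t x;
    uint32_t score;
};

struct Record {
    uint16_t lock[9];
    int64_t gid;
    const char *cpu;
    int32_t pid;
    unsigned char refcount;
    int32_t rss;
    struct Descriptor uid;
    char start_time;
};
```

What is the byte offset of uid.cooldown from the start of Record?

Descriptor: 0..2  state  (2B, 2-aligned); 2..8  -- padding (6B); 8..16  cooldown  (8B, 8-aligned); 16..20  x  (4B, 4-aligned); 20..24  score  (4B, 4-aligned); sizeof = 24, alignof = 8
0..18  lock  (18B, 2-aligned)
18..24  -- padding (6B)
24..32  gid  (8B, 8-aligned)
32..40  cpu  (8B, 8-aligned)
40..44  pid  (4B, 4-aligned)
44..45  refcount  (1B, 1-aligned)
45..48  -- padding (3B)
48..52  rss  (4B, 4-aligned)
52..56  -- padding (4B)
56..80  uid  (24B, 8-aligned)
within Descriptor: cooldown at 8
56 + 8 = 64

64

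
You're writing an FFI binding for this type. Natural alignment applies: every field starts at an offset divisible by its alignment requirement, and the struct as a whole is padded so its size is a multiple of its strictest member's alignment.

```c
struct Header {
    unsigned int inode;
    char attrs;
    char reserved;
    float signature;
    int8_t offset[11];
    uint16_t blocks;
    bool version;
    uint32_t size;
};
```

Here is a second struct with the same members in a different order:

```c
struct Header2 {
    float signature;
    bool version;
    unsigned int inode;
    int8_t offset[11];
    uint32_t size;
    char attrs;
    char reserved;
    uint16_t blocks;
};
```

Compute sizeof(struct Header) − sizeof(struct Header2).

inode at 0 (size 4, align 4) → ends 4
attrs at 4 (size 1, align 1) → ends 5
reserved at 5 (size 1, align 1) → ends 6
pad 2 to align 4 for signature
signature at 8 (size 4, align 4) → ends 12
offset at 12 (size 11, align 1) → ends 23
pad 1 to align 2 for blocks
blocks at 24 (size 2, align 2) → ends 26
version at 26 (size 1, align 1) → ends 27
pad 1 to align 4 for size
size at 28 (size 4, align 4) → ends 32
total 32 bytes, alignment 4
— Header2 —
signature at 0 (size 4, align 4) → ends 4
version at 4 (size 1, align 1) → ends 5
pad 3 to align 4 for inode
inode at 8 (size 4, align 4) → ends 12
offset at 12 (size 11, align 1) → ends 23
pad 1 to align 4 for size
size at 24 (size 4, align 4) → ends 28
attrs at 28 (size 1, align 1) → ends 29
reserved at 29 (size 1, align 1) → ends 30
blocks at 30 (size 2, align 2) → ends 32
total 32 bytes, alignment 4
32 − 32 = 0

0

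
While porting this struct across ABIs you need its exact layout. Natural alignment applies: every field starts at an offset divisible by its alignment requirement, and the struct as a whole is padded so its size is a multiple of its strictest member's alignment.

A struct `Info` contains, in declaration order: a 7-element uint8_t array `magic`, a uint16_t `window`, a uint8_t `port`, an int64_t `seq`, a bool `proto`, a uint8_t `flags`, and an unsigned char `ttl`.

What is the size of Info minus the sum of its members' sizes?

0..7  magic  (7B, 1-aligned)
7..8  -- padding (1B)
8..10  window  (2B, 2-aligned)
10..11  port  (1B, 1-aligned)
11..16  -- padding (5B)
16..24  seq  (8B, 8-aligned)
24..25  proto  (1B, 1-aligned)
25..26  flags  (1B, 1-aligned)
26..27  ttl  (1B, 1-aligned)
27..32  -- tail padding (5B)
sizeof = 32, alignof = 8
data bytes 21, size 32 → padding 11

11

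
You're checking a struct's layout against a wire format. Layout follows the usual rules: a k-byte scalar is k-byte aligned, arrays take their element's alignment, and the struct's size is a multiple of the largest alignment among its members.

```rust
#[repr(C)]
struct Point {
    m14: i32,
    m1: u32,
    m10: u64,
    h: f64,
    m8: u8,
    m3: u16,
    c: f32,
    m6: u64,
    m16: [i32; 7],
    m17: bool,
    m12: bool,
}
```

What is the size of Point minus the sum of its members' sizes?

m14 at 0 (size 4, align 4) → ends 4
m1 at 4 (size 4, align 4) → ends 8
m10 at 8 (size 8, align 8) → ends 16
h at 16 (size 8, align 8) → ends 24
m8 at 24 (size 1, align 1) → ends 25
pad 1 to align 2 for m3
m3 at 26 (size 2, align 2) → ends 28
c at 28 (size 4, align 4) → ends 32
m6 at 32 (size 8, align 8) → ends 40
m16 at 40 (size 28, align 4) → ends 68
m17 at 68 (size 1, align 1) → ends 69
m12 at 69 (size 1, align 1) → ends 70
tail pad 2 to reach multiple of 8
total 72 bytes, alignment 8
data bytes 69, size 72 → padding 3

3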